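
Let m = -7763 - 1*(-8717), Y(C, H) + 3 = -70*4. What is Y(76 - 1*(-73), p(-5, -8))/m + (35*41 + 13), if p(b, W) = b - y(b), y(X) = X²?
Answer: 1381109/954 ≈ 1447.7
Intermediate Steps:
p(b, W) = b - b²
Y(C, H) = -283 (Y(C, H) = -3 - 70*4 = -3 - 280 = -283)
m = 954 (m = -7763 + 8717 = 954)
Y(76 - 1*(-73), p(-5, -8))/m + (35*41 + 13) = -283/954 + (35*41 + 13) = -283*1/954 + (1435 + 13) = -283/954 + 1448 = 1381109/954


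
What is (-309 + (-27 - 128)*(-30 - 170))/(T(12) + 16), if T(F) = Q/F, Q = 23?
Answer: 368292/215 ≈ 1713.0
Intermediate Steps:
T(F) = 23/F
(-309 + (-27 - 128)*(-30 - 170))/(T(12) + 16) = (-309 + (-27 - 128)*(-30 - 170))/(23/12 + 16) = (-309 - 155*(-200))/(23*(1/12) + 16) = (-309 + 31000)/(23/12 + 16) = 30691/(215/12) = 30691*(12/215) = 368292/215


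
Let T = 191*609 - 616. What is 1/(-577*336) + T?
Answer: 22431572015/193872 ≈ 1.1570e+5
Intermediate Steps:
T = 115703 (T = 116319 - 616 = 115703)
1/(-577*336) + T = 1/(-577*336) + 115703 = 1/(-193872) + 115703 = -1/193872 + 115703 = 22431572015/193872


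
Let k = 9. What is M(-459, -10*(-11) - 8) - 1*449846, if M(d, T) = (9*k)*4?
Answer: -449522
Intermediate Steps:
M(d, T) = 324 (M(d, T) = (9*9)*4 = 81*4 = 324)
M(-459, -10*(-11) - 8) - 1*449846 = 324 - 1*449846 = 324 - 449846 = -449522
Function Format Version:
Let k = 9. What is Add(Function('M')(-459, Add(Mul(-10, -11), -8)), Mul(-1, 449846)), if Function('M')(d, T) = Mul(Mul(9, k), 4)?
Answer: -449522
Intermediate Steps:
Function('M')(d, T) = 324 (Function('M')(d, T) = Mul(Mul(9, 9), 4) = Mul(81, 4) = 324)
Add(Function('M')(-459, Add(Mul(-10, -11), -8)), Mul(-1, 449846)) = Add(324, Mul(-1, 449846)) = Add(324, -449846) = -449522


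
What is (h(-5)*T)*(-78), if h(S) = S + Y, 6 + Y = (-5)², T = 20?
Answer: -21840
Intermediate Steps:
Y = 19 (Y = -6 + (-5)² = -6 + 25 = 19)
h(S) = 19 + S (h(S) = S + 19 = 19 + S)
(h(-5)*T)*(-78) = ((19 - 5)*20)*(-78) = (14*20)*(-78) = 280*(-78) = -21840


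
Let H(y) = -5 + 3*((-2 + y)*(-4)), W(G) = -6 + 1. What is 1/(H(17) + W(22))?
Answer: -1/190 ≈ -0.0052632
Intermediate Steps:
W(G) = -5
H(y) = 19 - 12*y (H(y) = -5 + 3*(8 - 4*y) = -5 + (24 - 12*y) = 19 - 12*y)
1/(H(17) + W(22)) = 1/((19 - 12*17) - 5) = 1/((19 - 204) - 5) = 1/(-185 - 5) = 1/(-190) = -1/190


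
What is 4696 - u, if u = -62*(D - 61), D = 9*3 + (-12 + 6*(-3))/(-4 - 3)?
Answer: 19976/7 ≈ 2853.7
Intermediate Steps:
D = 219/7 (D = 27 + (-12 - 18)/(-7) = 27 - 30*(-⅐) = 27 + 30/7 = 219/7 ≈ 31.286)
u = 12896/7 (u = -62*(219/7 - 61) = -62*(-208/7) = 12896/7 ≈ 1842.3)
4696 - u = 4696 - 1*12896/7 = 4696 - 12896/7 = 19976/7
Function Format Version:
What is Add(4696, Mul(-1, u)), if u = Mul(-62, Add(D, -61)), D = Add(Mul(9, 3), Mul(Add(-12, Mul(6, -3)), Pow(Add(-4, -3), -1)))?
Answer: Rational(19976, 7) ≈ 2853.7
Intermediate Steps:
D = Rational(219, 7) (D = Add(27, Mul(Add(-12, -18), Pow(-7, -1))) = Add(27, Mul(-30, Rational(-1, 7))) = Add(27, Rational(30, 7)) = Rational(219, 7) ≈ 31.286)
u = Rational(12896, 7) (u = Mul(-62, Add(Rational(219, 7), -61)) = Mul(-62, Rational(-208, 7)) = Rational(12896, 7) ≈ 1842.3)
Add(4696, Mul(-1, u)) = Add(4696, Mul(-1, Rational(12896, 7))) = Add(4696, Rational(-12896, 7)) = Rational(19976, 7)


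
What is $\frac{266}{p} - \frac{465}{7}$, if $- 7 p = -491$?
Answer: $- \frac{215281}{3437} \approx -62.636$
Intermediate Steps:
$p = \frac{491}{7}$ ($p = \left(- \frac{1}{7}\right) \left(-491\right) = \frac{491}{7} \approx 70.143$)
$\frac{266}{p} - \frac{465}{7} = \frac{266}{\frac{491}{7}} - \frac{465}{7} = 266 \cdot \frac{7}{491} - \frac{465}{7} = \frac{1862}{491} - \frac{465}{7} = - \frac{215281}{3437}$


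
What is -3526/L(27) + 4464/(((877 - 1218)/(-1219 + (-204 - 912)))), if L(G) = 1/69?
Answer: -2339994/11 ≈ -2.1273e+5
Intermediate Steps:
L(G) = 1/69
-3526/L(27) + 4464/(((877 - 1218)/(-1219 + (-204 - 912)))) = -3526/1/69 + 4464/(((877 - 1218)/(-1219 + (-204 - 912)))) = -3526*69 + 4464/((-341/(-1219 - 1116))) = -243294 + 4464/((-341/(-2335))) = -243294 + 4464/((-341*(-1/2335))) = -243294 + 4464/(341/2335) = -243294 + 4464*(2335/341) = -243294 + 336240/11 = -2339994/11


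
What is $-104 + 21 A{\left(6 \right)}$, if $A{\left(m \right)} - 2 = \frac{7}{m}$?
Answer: $- \frac{75}{2} \approx -37.5$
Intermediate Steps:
$A{\left(m \right)} = 2 + \frac{7}{m}$
$-104 + 21 A{\left(6 \right)} = -104 + 21 \left(2 + \frac{7}{6}\right) = -104 + 21 \cdot \frac{19}{6} = -104 + \frac{133}{2} = - \frac{75}{2}$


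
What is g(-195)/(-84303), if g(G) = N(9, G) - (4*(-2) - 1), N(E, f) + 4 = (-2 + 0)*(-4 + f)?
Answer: -403/84303 ≈ -0.0047804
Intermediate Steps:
N(E, f) = 4 - 2*f (N(E, f) = -4 + (-2 + 0)*(-4 + f) = -4 - 2*(-4 + f) = -4 + (8 - 2*f) = 4 - 2*f)
g(G) = 13 - 2*G (g(G) = (4 - 2*G) - (4*(-2) - 1) = (4 - 2*G) - (-8 - 1) = (4 - 2*G) - 1*(-9) = (4 - 2*G) + 9 = 13 - 2*G)
g(-195)/(-84303) = (13 - 2*(-195))/(-84303) = (13 + 390)*(-1/84303) = 403*(-1/84303) = -403/84303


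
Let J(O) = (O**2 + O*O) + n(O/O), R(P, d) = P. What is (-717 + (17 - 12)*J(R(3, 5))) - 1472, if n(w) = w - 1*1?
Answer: -2099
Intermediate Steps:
n(w) = -1 + w (n(w) = w - 1 = -1 + w)
J(O) = 2*O**2 (J(O) = (O**2 + O*O) + (-1 + O/O) = (O**2 + O**2) + (-1 + 1) = 2*O**2 + 0 = 2*O**2)
(-717 + (17 - 12)*J(R(3, 5))) - 1472 = (-717 + (17 - 12)*(2*3**2)) - 1472 = (-717 + 5*(2*9)) - 1472 = (-717 + 5*18) - 1472 = (-717 + 90) - 1472 = -627 - 1472 = -2099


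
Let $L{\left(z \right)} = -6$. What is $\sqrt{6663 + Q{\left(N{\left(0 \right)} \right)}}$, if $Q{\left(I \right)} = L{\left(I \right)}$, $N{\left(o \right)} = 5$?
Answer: $\sqrt{6657} \approx 81.59$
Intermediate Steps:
$Q{\left(I \right)} = -6$
$\sqrt{6663 + Q{\left(N{\left(0 \right)} \right)}} = \sqrt{6663 - 6} = \sqrt{6657}$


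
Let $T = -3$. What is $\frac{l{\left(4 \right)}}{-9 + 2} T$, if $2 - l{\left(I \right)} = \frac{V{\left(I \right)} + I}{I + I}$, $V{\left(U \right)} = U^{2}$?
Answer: $- \frac{3}{14} \approx -0.21429$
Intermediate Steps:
$l{\left(I \right)} = 2 - \frac{I + I^{2}}{2 I}$ ($l{\left(I \right)} = 2 - \frac{I^{2} + I}{I + I} = 2 - \frac{I + I^{2}}{2 I}$)
$\frac{l{\left(4 \right)}}{-9 + 2} T = \frac{\frac{3}{2} - 2}{-9 + 2} \left(-3\right) = \frac{\frac{3}{2} - 2}{-7} \left(-3\right) = \left(- \frac{1}{2}\right) \left(- \frac{1}{7}\right) \left(-3\right) = \frac{1}{14} \left(-3\right) = - \frac{3}{14}$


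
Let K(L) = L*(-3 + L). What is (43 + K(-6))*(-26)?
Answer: -2522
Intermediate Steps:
(43 + K(-6))*(-26) = (43 - 6*(-3 - 6))*(-26) = (43 - 6*(-9))*(-26) = (43 + 54)*(-26) = 97*(-26) = -2522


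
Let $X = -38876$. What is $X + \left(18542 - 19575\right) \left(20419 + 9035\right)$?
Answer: $-30464858$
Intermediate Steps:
$X + \left(18542 - 19575\right) \left(20419 + 9035\right) = -38876 + \left(18542 - 19575\right) \left(20419 + 9035\right) = -38876 - 30425982 = -30464858$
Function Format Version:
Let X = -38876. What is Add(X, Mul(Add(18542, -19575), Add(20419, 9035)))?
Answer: -30464858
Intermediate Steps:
Add(X, Mul(Add(18542, -19575), Add(20419, 9035))) = Add(-38876, Mul(Add(18542, -19575), Add(20419, 9035))) = Add(-38876, Mul(-1033, 29454)) = Add(-38876, -30425982) = -30464858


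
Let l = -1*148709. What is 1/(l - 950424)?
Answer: -1/1099133 ≈ -9.0981e-7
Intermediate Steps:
l = -148709
1/(l - 950424) = 1/(-148709 - 950424) = 1/(-1099133) = -1/1099133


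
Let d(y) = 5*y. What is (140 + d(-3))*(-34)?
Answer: -4250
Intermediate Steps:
(140 + d(-3))*(-34) = (140 + 5*(-3))*(-34) = (140 - 15)*(-34) = 125*(-34) = -4250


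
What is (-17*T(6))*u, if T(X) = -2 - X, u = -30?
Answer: -4080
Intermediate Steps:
(-17*T(6))*u = -17*(-2 - 1*6)*(-30) = -17*(-2 - 6)*(-30) = -17*(-8)*(-30) = 136*(-30) = -4080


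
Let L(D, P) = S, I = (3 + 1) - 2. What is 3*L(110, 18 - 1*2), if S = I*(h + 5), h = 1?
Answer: 36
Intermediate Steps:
I = 2 (I = 4 - 2 = 2)
S = 12 (S = 2*(1 + 5) = 2*6 = 12)
L(D, P) = 12
3*L(110, 18 - 1*2) = 3*12 = 36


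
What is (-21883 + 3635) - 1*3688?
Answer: -21936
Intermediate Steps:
(-21883 + 3635) - 1*3688 = -18248 - 3688 = -21936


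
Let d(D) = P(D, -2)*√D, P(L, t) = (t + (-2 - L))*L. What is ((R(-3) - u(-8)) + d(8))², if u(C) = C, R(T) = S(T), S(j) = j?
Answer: 73753 - 1920*√2 ≈ 71038.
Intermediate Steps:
R(T) = T
P(L, t) = L*(-2 + t - L) (P(L, t) = (-2 + t - L)*L = L*(-2 + t - L))
d(D) = D^(3/2)*(-4 - D) (d(D) = (D*(-2 - 2 - D))*√D = (D*(-4 - D))*√D = D^(3/2)*(-4 - D))
((R(-3) - u(-8)) + d(8))² = ((-3 - 1*(-8)) + 8^(3/2)*(-4 - 1*8))² = ((-3 + 8) + (16*√2)*(-4 - 8))² = (5 + (16*√2)*(-12))² = (5 - 192*√2)²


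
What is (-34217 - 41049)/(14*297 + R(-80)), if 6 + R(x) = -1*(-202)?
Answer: -37633/2177 ≈ -17.287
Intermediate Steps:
R(x) = 196 (R(x) = -6 - 1*(-202) = -6 + 202 = 196)
(-34217 - 41049)/(14*297 + R(-80)) = (-34217 - 41049)/(14*297 + 196) = -75266/(4158 + 196) = -75266/4354 = -75266*1/4354 = -37633/2177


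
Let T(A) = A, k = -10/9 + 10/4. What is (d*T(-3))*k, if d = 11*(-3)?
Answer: 275/2 ≈ 137.50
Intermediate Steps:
k = 25/18 (k = -10*⅑ + 10*(¼) = -10/9 + 5/2 = 25/18 ≈ 1.3889)
d = -33
(d*T(-3))*k = -33*(-3)*(25/18) = 99*(25/18) = 275/2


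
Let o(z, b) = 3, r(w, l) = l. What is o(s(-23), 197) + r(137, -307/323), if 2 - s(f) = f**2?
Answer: 662/323 ≈ 2.0495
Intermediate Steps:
s(f) = 2 - f**2
o(s(-23), 197) + r(137, -307/323) = 3 - 307/323 = 662/323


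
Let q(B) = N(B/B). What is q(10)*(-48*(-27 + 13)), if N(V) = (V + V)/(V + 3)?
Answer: 336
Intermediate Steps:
N(V) = 2*V/(3 + V) (N(V) = (2*V)/(3 + V) = 2*V/(3 + V))
q(B) = ½ (q(B) = 2*(B/B)/(3 + B/B) = 2*1/(3 + 1) = 2*1/4 = 2*1*(¼) = ½)
q(10)*(-48*(-27 + 13)) = (-48*(-27 + 13))/2 = (-48*(-14))/2 = (½)*672 = 336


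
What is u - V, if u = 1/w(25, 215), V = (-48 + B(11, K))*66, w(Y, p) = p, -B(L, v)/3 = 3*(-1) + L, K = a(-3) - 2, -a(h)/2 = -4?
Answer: 1021681/215 ≈ 4752.0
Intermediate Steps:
a(h) = 8 (a(h) = -2*(-4) = 8)
K = 6 (K = 8 - 2 = 6)
B(L, v) = 9 - 3*L (B(L, v) = -3*(3*(-1) + L) = -3*(-3 + L) = 9 - 3*L)
V = -4752 (V = (-48 + (9 - 3*11))*66 = (-48 + (9 - 33))*66 = (-48 - 24)*66 = -72*66 = -4752)
u = 1/215 ≈ 0.0046512
u - V = 1/215 - 1*(-4752) = 1/215 + 4752 = 1021681/215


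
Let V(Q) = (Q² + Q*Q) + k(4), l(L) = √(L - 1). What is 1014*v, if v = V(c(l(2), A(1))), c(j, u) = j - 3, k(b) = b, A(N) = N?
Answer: 12168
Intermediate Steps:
l(L) = √(-1 + L)
c(j, u) = -3 + j
V(Q) = 4 + 2*Q² (V(Q) = (Q² + Q*Q) + 4 = (Q² + Q²) + 4 = 2*Q² + 4 = 4 + 2*Q²)
v = 12 (v = 4 + 2*(-3 + √(-1 + 2))² = 4 + 2*(-3 + √1)² = 4 + 2*(-3 + 1)² = 4 + 2*(-2)² = 4 + 2*4 = 4 + 8 = 12)
1014*v = 1014*12 = 12168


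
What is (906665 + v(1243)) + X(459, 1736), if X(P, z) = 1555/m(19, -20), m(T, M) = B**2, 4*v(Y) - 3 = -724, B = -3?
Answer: 32639671/36 ≈ 9.0666e+5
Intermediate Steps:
v(Y) = -721/4 (v(Y) = 3/4 + (1/4)*(-724) = 3/4 - 181 = -721/4)
m(T, M) = 9 (m(T, M) = (-3)**2 = 9)
X(P, z) = 1555/9
(906665 + v(1243)) + X(459, 1736) = (906665 - 721/4) + 1555/9 = 3625939/4 + 1555/9 = 32639671/36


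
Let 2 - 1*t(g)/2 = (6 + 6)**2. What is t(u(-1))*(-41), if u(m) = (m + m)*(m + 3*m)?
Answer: 11644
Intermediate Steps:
u(m) = 8*m**2 (u(m) = (2*m)*(4*m) = 8*m**2)
t(g) = -284 (t(g) = 4 - 2*(6 + 6)**2 = 4 - 2*12**2 = 4 - 2*144 = 4 - 288 = -284)
t(u(-1))*(-41) = -284*(-41) = 11644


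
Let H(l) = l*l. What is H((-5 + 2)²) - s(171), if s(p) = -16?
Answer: 97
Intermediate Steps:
H(l) = l²
H((-5 + 2)²) - s(171) = ((-5 + 2)²)² - 1*(-16) = ((-3)²)² + 16 = 9² + 16 = 81 + 16 = 97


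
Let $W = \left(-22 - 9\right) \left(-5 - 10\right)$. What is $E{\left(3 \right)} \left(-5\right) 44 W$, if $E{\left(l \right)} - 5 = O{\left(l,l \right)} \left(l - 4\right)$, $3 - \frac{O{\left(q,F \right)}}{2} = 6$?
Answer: $-1125300$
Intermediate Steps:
$O{\left(q,F \right)} = -6$ ($O{\left(q,F \right)} = 6 - 12 = -6$)
$W = 465$ ($W = \left(-31\right) \left(-15\right) = 465$)
$E{\left(l \right)} = 29 - 6 l$ ($E{\left(l \right)} = 5 - 6 \left(l - 4\right) = 5 - 6 \left(-4 + l\right) = 5 - \left(-24 + 6 l\right) = 29 - 6 l$)
$E{\left(3 \right)} \left(-5\right) 44 W = \left(29 - 18\right) \left(-5\right) 44 \cdot 465 = 11 \left(-5\right) 44 \cdot 465 = \left(-55\right) 44 \cdot 465 = \left(-2420\right) 465 = -1125300$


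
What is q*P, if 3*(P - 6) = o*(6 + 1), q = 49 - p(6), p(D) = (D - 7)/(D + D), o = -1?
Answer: 6479/36 ≈ 179.97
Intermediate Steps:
p(D) = (-7 + D)/(2*D) (p(D) = (-7 + D)/((2*D)) = (-7 + D)*(1/(2*D)) = (-7 + D)/(2*D))
q = 589/12 (q = 49 - (-7 + 6)/(2*6) = 49 - (-1)/(2*6) = 49 - 1*(-1/12) = 49 + 1/12 = 589/12 ≈ 49.083)
P = 11/3 (P = 6 + (-(6 + 1))/3 = 6 + (-1*7)/3 = 6 + (1/3)*(-7) = 6 - 7/3 = 11/3 ≈ 3.6667)
q*P = (589/12)*(11/3) = 6479/36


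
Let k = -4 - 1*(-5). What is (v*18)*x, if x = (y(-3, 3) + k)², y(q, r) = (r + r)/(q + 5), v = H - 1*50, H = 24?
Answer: -7488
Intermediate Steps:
v = -26 (v = 24 - 1*50 = 24 - 50 = -26)
y(q, r) = 2*r/(5 + q) (y(q, r) = (2*r)/(5 + q) = 2*r/(5 + q))
k = 1 (k = -4 + 5 = 1)
x = 16 (x = (2*3/(5 - 3) + 1)² = (2*3/2 + 1)² = (2*3*(½) + 1)² = (3 + 1)² = 4² = 16)
(v*18)*x = -26*18*16 = -468*16 = -7488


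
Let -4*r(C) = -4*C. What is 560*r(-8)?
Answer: -4480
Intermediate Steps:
r(C) = C (r(C) = -(-1)*C = C)
560*r(-8) = 560*(-8) = -4480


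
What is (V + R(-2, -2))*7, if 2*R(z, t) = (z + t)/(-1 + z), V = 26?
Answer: 560/3 ≈ 186.67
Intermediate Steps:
R(z, t) = (t + z)/(2*(-1 + z)) (R(z, t) = ((z + t)/(-1 + z))/2 = ((t + z)/(-1 + z))/2 = (t + z)/(2*(-1 + z)))
(V + R(-2, -2))*7 = (26 + (-2 - 2)/(2*(-1 - 2)))*7 = (26 + (½)*(-4)/(-3))*7 = (26 + (½)*(-⅓)*(-4))*7 = (26 + ⅔)*7 = (80/3)*7 = 560/3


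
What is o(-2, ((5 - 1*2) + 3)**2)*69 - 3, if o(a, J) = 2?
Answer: 135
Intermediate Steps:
o(-2, ((5 - 1*2) + 3)**2)*69 - 3 = 2*69 - 3 = 138 - 3 = 135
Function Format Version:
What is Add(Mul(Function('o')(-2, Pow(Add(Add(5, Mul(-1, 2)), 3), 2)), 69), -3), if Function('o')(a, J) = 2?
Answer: 135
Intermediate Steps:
Add(Mul(Function('o')(-2, Pow(Add(Add(5, Mul(-1, 2)), 3), 2)), 69), -3) = Add(Mul(2, 69), -3) = Add(138, -3) = 135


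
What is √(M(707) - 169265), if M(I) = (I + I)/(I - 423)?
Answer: 3*I*√379217674/142 ≈ 411.41*I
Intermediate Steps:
M(I) = 2*I/(-423 + I) (M(I) = (2*I)/(-423 + I) = 2*I/(-423 + I))
√(M(707) - 169265) = √(2*707/(-423 + 707) - 169265) = √(2*707/284 - 169265) = √(2*707*(1/284) - 169265) = √(707/142 - 169265) = √(-24034923/142) = 3*I*√379217674/142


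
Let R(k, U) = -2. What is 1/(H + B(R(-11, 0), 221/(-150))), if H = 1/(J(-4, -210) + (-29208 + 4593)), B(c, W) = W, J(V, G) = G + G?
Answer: -83450/122953 ≈ -0.67871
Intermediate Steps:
J(V, G) = 2*G
H = -1/25035 (H = 1/(2*(-210) + (-29208 + 4593)) = 1/(-420 - 24615) = 1/(-25035) = -1/25035 ≈ -3.9944e-5)
1/(H + B(R(-11, 0), 221/(-150))) = 1/(-1/25035 + 221/(-150)) = 1/(-1/25035 + 221*(-1/150)) = 1/(-1/25035 - 221/150) = 1/(-122953/83450) = -83450/122953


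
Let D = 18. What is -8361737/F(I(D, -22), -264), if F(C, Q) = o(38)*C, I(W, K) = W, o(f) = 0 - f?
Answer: 8361737/684 ≈ 12225.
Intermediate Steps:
o(f) = -f
F(C, Q) = -38*C (F(C, Q) = (-1*38)*C = -38*C)
-8361737/F(I(D, -22), -264) = -8361737/((-38*18)) = -8361737/(-684) = -8361737*(-1/684) = 8361737/684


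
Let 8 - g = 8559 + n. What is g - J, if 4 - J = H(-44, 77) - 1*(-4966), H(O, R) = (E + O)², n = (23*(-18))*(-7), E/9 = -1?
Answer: -3678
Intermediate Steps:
E = -9 (E = 9*(-1) = -9)
n = 2898 (n = -414*(-7) = 2898)
H(O, R) = (-9 + O)²
g = -11449 (g = 8 - (8559 + 2898) = 8 - 1*11457 = 8 - 11457 = -11449)
J = -7771 (J = 4 - ((-9 - 44)² - 1*(-4966)) = 4 - ((-53)² + 4966) = 4 - (2809 + 4966) = 4 - 1*7775 = 4 - 7775 = -7771)
g - J = -11449 - 1*(-7771) = -11449 + 7771 = -3678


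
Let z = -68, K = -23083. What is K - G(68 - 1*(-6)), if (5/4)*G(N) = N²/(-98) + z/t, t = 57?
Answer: -321716503/13965 ≈ -23037.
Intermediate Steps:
G(N) = -272/285 - 2*N²/245 (G(N) = 4*(N²/(-98) - 68/57)/5 = 4*(N²*(-1/98) - 68*1/57)/5 = 4*(-N²/98 - 68/57)/5 = 4*(-68/57 - N²/98)/5 = -272/285 - 2*N²/245)
K - G(68 - 1*(-6)) = -23083 - (-272/285 - 2*(68 - 1*(-6))²/245) = -23083 - (-272/285 - 2*(68 + 6)²/245) = -23083 - (-272/285 - 2/245*74²) = -23083 - (-272/285 - 2/245*5476) = -23083 - (-272/285 - 10952/245) = -23083 - 1*(-637592/13965) = -23083 + 637592/13965 = -321716503/13965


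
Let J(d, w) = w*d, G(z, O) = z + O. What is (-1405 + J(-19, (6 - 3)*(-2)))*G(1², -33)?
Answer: 41312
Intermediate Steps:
G(z, O) = O + z
J(d, w) = d*w
(-1405 + J(-19, (6 - 3)*(-2)))*G(1², -33) = (-1405 - 19*(6 - 3)*(-2))*(-33 + 1²) = (-1405 - 57*(-2))*(-33 + 1) = (-1405 - 19*(-6))*(-32) = (-1405 + 114)*(-32) = -1291*(-32) = 41312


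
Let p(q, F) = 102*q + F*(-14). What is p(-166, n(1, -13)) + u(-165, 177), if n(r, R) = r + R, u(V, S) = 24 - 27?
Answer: -16767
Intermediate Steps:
u(V, S) = -3
n(r, R) = R + r
p(q, F) = -14*F + 102*q (p(q, F) = 102*q - 14*F = -14*F + 102*q)
p(-166, n(1, -13)) + u(-165, 177) = (-14*(-13 + 1) + 102*(-166)) - 3 = (-14*(-12) - 16932) - 3 = (168 - 16932) - 3 = -16764 - 3 = -16767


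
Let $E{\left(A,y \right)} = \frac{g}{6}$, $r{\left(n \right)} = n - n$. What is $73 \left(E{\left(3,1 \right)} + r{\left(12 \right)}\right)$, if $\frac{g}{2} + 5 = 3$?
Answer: $- \frac{146}{3} \approx -48.667$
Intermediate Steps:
$g = -4$ ($g = -10 + 2 \cdot 3 = -10 + 6 = -4$)
$r{\left(n \right)} = 0$
$E{\left(A,y \right)} = - \frac{2}{3}$ ($E{\left(A,y \right)} = - \frac{4}{6} = \left(-4\right) \frac{1}{6} = - \frac{2}{3}$)
$73 \left(E{\left(3,1 \right)} + r{\left(12 \right)}\right) = 73 \left(- \frac{2}{3} + 0\right) = 73 \left(- \frac{2}{3}\right) = - \frac{146}{3}$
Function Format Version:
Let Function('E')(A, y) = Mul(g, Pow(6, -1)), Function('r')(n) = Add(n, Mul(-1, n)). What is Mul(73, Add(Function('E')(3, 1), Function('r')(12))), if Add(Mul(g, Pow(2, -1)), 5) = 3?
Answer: Rational(-146, 3) ≈ -48.667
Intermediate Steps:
g = -4 (g = Add(-10, Mul(2, 3)) = Add(-10, 6) = -4)
Function('r')(n) = 0
Function('E')(A, y) = Rational(-2, 3) (Function('E')(A, y) = Mul(-4, Pow(6, -1)) = Mul(-4, Rational(1, 6)) = Rational(-2, 3))
Mul(73, Add(Function('E')(3, 1), Function('r')(12))) = Mul(73, Add(Rational(-2, 3), 0)) = Mul(73, Rational(-2, 3)) = Rational(-146, 3)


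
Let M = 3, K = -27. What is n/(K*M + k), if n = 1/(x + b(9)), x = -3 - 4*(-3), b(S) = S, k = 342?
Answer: 1/4698 ≈ 0.00021286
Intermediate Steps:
x = 9 (x = -3 + 12 = 9)
n = 1/18 (n = 1/(9 + 9) = 1/18 ≈ 0.055556)
n/(K*M + k) = 1/(18*(-27*3 + 342)) = 1/(18*(-81 + 342)) = (1/18)/261 = (1/18)*(1/261) = 1/4698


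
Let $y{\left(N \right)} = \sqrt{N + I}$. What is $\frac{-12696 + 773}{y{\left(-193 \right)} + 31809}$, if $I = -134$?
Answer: $- \frac{126419569}{337270936} + \frac{11923 i \sqrt{327}}{1011812808} \approx -0.37483 + 0.00021309 i$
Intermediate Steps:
$y{\left(N \right)} = \sqrt{-134 + N}$ ($y{\left(N \right)} = \sqrt{N - 134} = \sqrt{-134 + N}$)
$\frac{-12696 + 773}{y{\left(-193 \right)} + 31809} = \frac{-12696 + 773}{\sqrt{-134 - 193} + 31809} = - \frac{11923}{\sqrt{-327} + 31809} = - \frac{11923}{i \sqrt{327} + 31809} = - \frac{11923}{31809 + i \sqrt{327}}$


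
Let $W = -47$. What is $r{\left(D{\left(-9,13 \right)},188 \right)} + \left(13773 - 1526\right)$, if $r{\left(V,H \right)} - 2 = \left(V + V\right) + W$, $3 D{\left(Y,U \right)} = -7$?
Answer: $\frac{36592}{3} \approx 12197.0$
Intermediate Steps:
$D{\left(Y,U \right)} = - \frac{7}{3}$ ($D{\left(Y,U \right)} = \frac{1}{3} \left(-7\right) = - \frac{7}{3}$)
$r{\left(V,H \right)} = -45 + 2 V$ ($r{\left(V,H \right)} = 2 + \left(\left(V + V\right) - 47\right) = 2 + \left(2 V - 47\right) = 2 + \left(-47 + 2 V\right) = -45 + 2 V$)
$r{\left(D{\left(-9,13 \right)},188 \right)} + \left(13773 - 1526\right) = \left(-45 + 2 \left(- \frac{7}{3}\right)\right) + \left(13773 - 1526\right) = \left(-45 - \frac{14}{3}\right) + \left(13773 - 1526\right) = - \frac{149}{3} + 12247 = \frac{36592}{3}$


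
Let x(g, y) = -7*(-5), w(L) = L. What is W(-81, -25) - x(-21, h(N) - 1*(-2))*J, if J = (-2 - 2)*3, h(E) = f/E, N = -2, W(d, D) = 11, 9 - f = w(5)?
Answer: 431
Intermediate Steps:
f = 4 (f = 9 - 1*5 = 9 - 5 = 4)
h(E) = 4/E
x(g, y) = 35
J = -12 (J = -4*3 = -12)
W(-81, -25) - x(-21, h(N) - 1*(-2))*J = 11 - 35*(-12) = 11 - 1*(-420) = 11 + 420 = 431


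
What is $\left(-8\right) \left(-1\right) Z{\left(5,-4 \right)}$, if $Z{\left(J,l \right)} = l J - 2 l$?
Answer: $-96$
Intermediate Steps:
$Z{\left(J,l \right)} = - 2 l + J l$ ($Z{\left(J,l \right)} = J l - 2 l = - 2 l + J l$)
$\left(-8\right) \left(-1\right) Z{\left(5,-4 \right)} = \left(-8\right) \left(-1\right) \left(- 4 \left(-2 + 5\right)\right) = 8 \left(\left(-4\right) 3\right) = 8 \left(-12\right) = -96$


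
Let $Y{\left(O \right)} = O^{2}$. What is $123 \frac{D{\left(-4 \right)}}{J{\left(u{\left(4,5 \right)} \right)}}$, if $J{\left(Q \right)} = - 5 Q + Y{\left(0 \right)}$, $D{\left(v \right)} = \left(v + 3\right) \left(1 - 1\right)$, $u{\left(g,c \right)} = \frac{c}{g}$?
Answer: $0$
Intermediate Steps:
$D{\left(v \right)} = 0$ ($D{\left(v \right)} = \left(3 + v\right) 0 = 0$)
$J{\left(Q \right)} = - 5 Q$ ($J{\left(Q \right)} = - 5 Q + 0^{2} = - 5 Q + 0 = - 5 Q$)
$123 \frac{D{\left(-4 \right)}}{J{\left(u{\left(4,5 \right)} \right)}} = 123 \frac{0}{\left(-5\right) \frac{5}{4}} = 123 \frac{0}{- \frac{25}{4}} = 123 \cdot 0 \left(- \frac{4}{25}\right) = 123 \cdot 0 = 0$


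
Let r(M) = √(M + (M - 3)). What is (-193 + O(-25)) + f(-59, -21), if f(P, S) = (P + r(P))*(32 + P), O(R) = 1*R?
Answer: 1375 - 297*I ≈ 1375.0 - 297.0*I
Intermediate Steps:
r(M) = √(-3 + 2*M) (r(M) = √(M + (-3 + M)) = √(-3 + 2*M))
O(R) = R
f(P, S) = (32 + P)*(P + √(-3 + 2*P)) (f(P, S) = (P + √(-3 + 2*P))*(32 + P) = (32 + P)*(P + √(-3 + 2*P)))
(-193 + O(-25)) + f(-59, -21) = (-193 - 25) + ((-59)² + 32*(-59) + 32*√(-3 + 2*(-59)) - 59*√(-3 + 2*(-59))) = -218 + (3481 - 1888 + 32*√(-3 - 118) - 59*√(-3 - 118)) = -218 + (3481 - 1888 + 32*√(-121) - 649*I) = -218 + (3481 - 1888 + 32*(11*I) - 649*I) = -218 + (3481 - 1888 + 352*I - 649*I) = -218 + (1593 - 297*I) = 1375 - 297*I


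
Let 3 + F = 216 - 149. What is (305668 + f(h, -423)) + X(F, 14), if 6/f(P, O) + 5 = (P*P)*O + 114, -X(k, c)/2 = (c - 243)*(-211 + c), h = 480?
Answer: 20996781483216/97459091 ≈ 2.1544e+5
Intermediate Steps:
F = 64 (F = -3 + (216 - 149) = -3 + 67 = 64)
X(k, c) = -2*(-243 + c)*(-211 + c) (X(k, c) = -2*(c - 243)*(-211 + c) = -2*(-243 + c)*(-211 + c))
f(P, O) = 6/(109 + O*P²) (f(P, O) = 6/(-5 + ((P*P)*O + 114)) = 6/(-5 + (P²*O + 114)) = 6/(-5 + (O*P² + 114)) = 6/(-5 + (114 + O*P²)) = 6/(109 + O*P²))
(305668 + f(h, -423)) + X(F, 14) = (305668 + 6/(109 - 423*480²)) + (-102546 - 2*14² + 908*14) = (305668 + 6/(109 - 423*230400)) + (-102546 - 2*196 + 12712) = (305668 + 6/(109 - 97459200)) + (-102546 - 392 + 12712) = (305668 + 6/(-97459091)) - 90226 = (305668 + 6*(-1/97459091)) - 90226 = (305668 - 6/97459091) - 90226 = 29790125427782/97459091 - 90226 = 20996781483216/97459091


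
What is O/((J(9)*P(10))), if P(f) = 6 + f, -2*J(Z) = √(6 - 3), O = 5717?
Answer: -5717*√3/24 ≈ -412.59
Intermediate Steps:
J(Z) = -√3/2 (J(Z) = -√(6 - 3)/2 = -√3/2)
O/((J(9)*P(10))) = 5717/(((-√3/2)*(6 + 10))) = 5717/((-√3/2*16)) = 5717/((-8*√3)) = 5717*(-√3/24) = -5717*√3/24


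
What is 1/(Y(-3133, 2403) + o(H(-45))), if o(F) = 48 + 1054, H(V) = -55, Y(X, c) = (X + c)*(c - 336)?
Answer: -1/1507808 ≈ -6.6321e-7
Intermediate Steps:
Y(X, c) = (-336 + c)*(X + c) (Y(X, c) = (X + c)*(-336 + c) = (-336 + c)*(X + c))
o(F) = 1102
1/(Y(-3133, 2403) + o(H(-45))) = 1/((2403² - 336*(-3133) - 336*2403 - 3133*2403) + 1102) = 1/((5774409 + 1052688 - 807408 - 7528599) + 1102) = 1/(-1508910 + 1102) = 1/(-1507808) = -1/1507808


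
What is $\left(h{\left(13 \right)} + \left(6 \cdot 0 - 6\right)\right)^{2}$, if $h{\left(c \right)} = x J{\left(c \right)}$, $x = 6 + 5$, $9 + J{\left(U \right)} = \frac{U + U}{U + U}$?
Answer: $8836$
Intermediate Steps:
$J{\left(U \right)} = -8$ ($J{\left(U \right)} = -9 + \frac{U + U}{U + U} = -9 + \frac{2 U}{2 U} = -9 + 2 U \frac{1}{2 U} = -9 + 1 = -8$)
$x = 11$
$h{\left(c \right)} = -88$ ($h{\left(c \right)} = 11 \left(-8\right) = -88$)
$\left(h{\left(13 \right)} + \left(6 \cdot 0 - 6\right)\right)^{2} = \left(-88 + \left(6 \cdot 0 - 6\right)\right)^{2} = \left(-88 + \left(0 - 6\right)\right)^{2} = \left(-88 - 6\right)^{2} = \left(-94\right)^{2} = 8836$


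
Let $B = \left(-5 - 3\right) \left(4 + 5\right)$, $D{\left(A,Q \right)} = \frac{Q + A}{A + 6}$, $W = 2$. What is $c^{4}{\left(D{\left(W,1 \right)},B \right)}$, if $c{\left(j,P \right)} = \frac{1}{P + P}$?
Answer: $\frac{1}{429981696} \approx 2.3257 \cdot 10^{-9}$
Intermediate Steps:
$D{\left(A,Q \right)} = \frac{A + Q}{6 + A}$
$B = -72$ ($B = \left(-8\right) 9 = -72$)
$c{\left(j,P \right)} = \frac{1}{2 P}$
$c^{4}{\left(D{\left(W,1 \right)},B \right)} = \left(\frac{1}{2 \left(-72\right)}\right)^{4} = \left(\frac{1}{2} \left(- \frac{1}{72}\right)\right)^{4} = \left(- \frac{1}{144}\right)^{4} = \frac{1}{429981696}$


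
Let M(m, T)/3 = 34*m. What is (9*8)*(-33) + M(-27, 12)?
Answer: -5130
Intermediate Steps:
M(m, T) = 102*m (M(m, T) = 3*(34*m) = 102*m)
(9*8)*(-33) + M(-27, 12) = (9*8)*(-33) + 102*(-27) = 72*(-33) - 2754 = -2376 - 2754 = -5130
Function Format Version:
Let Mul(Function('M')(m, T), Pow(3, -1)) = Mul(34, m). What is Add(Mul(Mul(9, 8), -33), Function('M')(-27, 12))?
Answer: -5130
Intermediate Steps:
Function('M')(m, T) = Mul(102, m) (Function('M')(m, T) = Mul(3, Mul(34, m)) = Mul(102, m))
Add(Mul(Mul(9, 8), -33), Function('M')(-27, 12)) = Add(Mul(Mul(9, 8), -33), Mul(102, -27)) = Add(Mul(72, -33), -2754) = Add(-2376, -2754) = -5130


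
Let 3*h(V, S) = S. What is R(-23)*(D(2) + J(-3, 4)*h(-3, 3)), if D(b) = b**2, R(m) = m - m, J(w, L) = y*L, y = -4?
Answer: 0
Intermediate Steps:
h(V, S) = S/3
J(w, L) = -4*L
R(m) = 0
R(-23)*(D(2) + J(-3, 4)*h(-3, 3)) = 0*(2**2 + (-4*4)*((1/3)*3)) = 0*(4 - 16*1) = 0*(4 - 16) = 0*(-12) = 0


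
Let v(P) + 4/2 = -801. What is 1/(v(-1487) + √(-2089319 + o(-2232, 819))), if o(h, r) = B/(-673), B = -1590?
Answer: -540419/1840066554 - I*√946312095281/1840066554 ≈ -0.0002937 - 0.00052867*I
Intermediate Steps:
v(P) = -803 (v(P) = -2 - 801 = -803)
o(h, r) = 1590/673 (o(h, r) = -1590/(-673) = -1590*(-1/673) = 1590/673)
1/(v(-1487) + √(-2089319 + o(-2232, 819))) = 1/(-803 + √(-2089319 + 1590/673)) = 1/(-803 + √(-1406110097/673)) = 1/(-803 + I*√946312095281/673)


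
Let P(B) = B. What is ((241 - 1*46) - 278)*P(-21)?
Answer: 1743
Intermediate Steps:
((241 - 1*46) - 278)*P(-21) = ((241 - 1*46) - 278)*(-21) = ((241 - 46) - 278)*(-21) = (195 - 278)*(-21) = -83*(-21) = 1743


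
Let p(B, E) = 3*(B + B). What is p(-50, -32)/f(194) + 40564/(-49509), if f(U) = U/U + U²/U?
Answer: -1517512/643617 ≈ -2.3578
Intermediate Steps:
p(B, E) = 6*B (p(B, E) = 3*(2*B) = 6*B)
f(U) = 1 + U
p(-50, -32)/f(194) + 40564/(-49509) = (6*(-50))/(1 + 194) + 40564/(-49509) = -300/195 + 40564*(-1/49509) = -300*1/195 - 40564/49509 = -20/13 - 40564/49509 = -1517512/643617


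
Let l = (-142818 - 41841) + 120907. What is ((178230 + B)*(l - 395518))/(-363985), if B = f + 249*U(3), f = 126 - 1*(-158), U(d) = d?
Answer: 16465839894/72797 ≈ 2.2619e+5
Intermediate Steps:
f = 284 (f = 126 + 158 = 284)
B = 1031 (B = 284 + 249*3 = 284 + 747 = 1031)
l = -63752 (l = -184659 + 120907 = -63752)
((178230 + B)*(l - 395518))/(-363985) = ((178230 + 1031)*(-63752 - 395518))/(-363985) = (179261*(-459270))*(-1/363985) = -82329199470*(-1/363985) = 16465839894/72797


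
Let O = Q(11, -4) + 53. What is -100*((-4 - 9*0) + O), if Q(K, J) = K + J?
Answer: -5600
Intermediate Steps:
Q(K, J) = J + K
O = 60 (O = (-4 + 11) + 53 = 7 + 53 = 60)
-100*((-4 - 9*0) + O) = -100*((-4 - 9*0) + 60) = -100*((-4 + 0) + 60) = -100*(-4 + 60) = -100*56 = -5600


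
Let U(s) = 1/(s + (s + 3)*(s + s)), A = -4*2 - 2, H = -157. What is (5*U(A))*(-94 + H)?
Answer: -251/26 ≈ -9.6538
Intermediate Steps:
A = -10 (A = -8 - 2 = -10)
U(s) = 1/(s + 2*s*(3 + s)) (U(s) = 1/(s + (3 + s)*(2*s)) = 1/(s + 2*s*(3 + s)))
(5*U(A))*(-94 + H) = (5*(1/((-10)*(7 + 2*(-10)))))*(-94 - 157) = (5*(-1/(10*(7 - 20))))*(-251) = (5*(-⅒/(-13)))*(-251) = (5*(-⅒*(-1/13)))*(-251) = (5*(1/130))*(-251) = (1/26)*(-251) = -251/26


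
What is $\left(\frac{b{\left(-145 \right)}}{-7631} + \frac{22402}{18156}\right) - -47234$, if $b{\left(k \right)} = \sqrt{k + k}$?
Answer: $\frac{428801453}{9078} - \frac{i \sqrt{290}}{7631} \approx 47235.0 - 0.0022316 i$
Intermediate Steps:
$b{\left(k \right)} = \sqrt{2} \sqrt{k}$ ($b{\left(k \right)} = \sqrt{2 k} = \sqrt{2} \sqrt{k}$)
$\left(\frac{b{\left(-145 \right)}}{-7631} + \frac{22402}{18156}\right) - -47234 = \left(\frac{\sqrt{2} \sqrt{-145}}{-7631} + \frac{22402}{18156}\right) - -47234 = \left(\sqrt{2} i \sqrt{145} \left(- \frac{1}{7631}\right) + 22402 \cdot \frac{1}{18156}\right) + 47234 = \left(i \sqrt{290} \left(- \frac{1}{7631}\right) + \frac{11201}{9078}\right) + 47234 = \left(- \frac{i \sqrt{290}}{7631} + \frac{11201}{9078}\right) + 47234 = \left(\frac{11201}{9078} - \frac{i \sqrt{290}}{7631}\right) + 47234 = \frac{428801453}{9078} - \frac{i \sqrt{290}}{7631}$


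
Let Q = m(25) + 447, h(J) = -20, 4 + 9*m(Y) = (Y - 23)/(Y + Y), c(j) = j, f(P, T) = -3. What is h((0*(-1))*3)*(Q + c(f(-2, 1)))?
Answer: -44356/5 ≈ -8871.2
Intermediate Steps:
m(Y) = -4/9 + (-23 + Y)/(18*Y) (m(Y) = -4/9 + ((Y - 23)/(Y + Y))/9 = -4/9 + ((-23 + Y)/((2*Y)))/9 = -4/9 + ((-23 + Y)*(1/(2*Y)))/9 = -4/9 + ((-23 + Y)/(2*Y))/9 = -4/9 + (-23 + Y)/(18*Y))
Q = 11164/25 (Q = (1/18)*(-23 - 7*25)/25 + 447 = (1/18)*(1/25)*(-23 - 175) + 447 = (1/18)*(1/25)*(-198) + 447 = -11/25 + 447 = 11164/25 ≈ 446.56)
h((0*(-1))*3)*(Q + c(f(-2, 1))) = -20*(11164/25 - 3) = -20*11089/25 = -44356/5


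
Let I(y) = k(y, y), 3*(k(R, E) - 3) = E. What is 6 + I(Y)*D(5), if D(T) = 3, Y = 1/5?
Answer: 76/5 ≈ 15.200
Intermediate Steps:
Y = ⅕ ≈ 0.20000
k(R, E) = 3 + E/3
I(y) = 3 + y/3
6 + I(Y)*D(5) = 6 + (3 + (⅓)*(⅕))*3 = 6 + (3 + 1/15)*3 = 6 + (46/15)*3 = 6 + 46/5 = 76/5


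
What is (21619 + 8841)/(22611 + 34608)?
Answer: 30460/57219 ≈ 0.53234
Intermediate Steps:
(21619 + 8841)/(22611 + 34608) = 30460/57219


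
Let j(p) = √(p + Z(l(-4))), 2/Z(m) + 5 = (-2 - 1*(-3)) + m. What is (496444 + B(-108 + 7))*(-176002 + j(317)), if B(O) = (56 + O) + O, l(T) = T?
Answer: -87349440596 + 248149*√1267 ≈ -8.7341e+10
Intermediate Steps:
Z(m) = 2/(-4 + m) (Z(m) = 2/(-5 + ((-2 - 1*(-3)) + m)) = 2/(-5 + ((-2 + 3) + m)) = 2/(-5 + (1 + m)) = 2/(-4 + m))
B(O) = 56 + 2*O
j(p) = √(-¼ + p) (j(p) = √(p + 2/(-4 - 4)) = √(p + 2/(-8)) = √(p + 2*(-⅛)) = √(p - ¼) = √(-¼ + p))
(496444 + B(-108 + 7))*(-176002 + j(317)) = (496444 + (56 + 2*(-108 + 7)))*(-176002 + √(-1 + 4*317)/2) = (496444 + (56 + 2*(-101)))*(-176002 + √(-1 + 1268)/2) = (496444 + (56 - 202))*(-176002 + √1267/2) = (496444 - 146)*(-176002 + √1267/2) = 496298*(-176002 + √1267/2) = -87349440596 + 248149*√1267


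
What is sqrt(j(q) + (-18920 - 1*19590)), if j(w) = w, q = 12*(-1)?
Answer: I*sqrt(38522) ≈ 196.27*I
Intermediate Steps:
q = -12
sqrt(j(q) + (-18920 - 1*19590)) = sqrt(-12 + (-18920 - 1*19590)) = sqrt(-12 + (-18920 - 19590)) = sqrt(-12 - 38510) = sqrt(-38522) = I*sqrt(38522)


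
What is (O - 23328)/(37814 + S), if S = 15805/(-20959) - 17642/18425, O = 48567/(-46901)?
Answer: -140843136006744875/228282102517875849 ≈ -0.61697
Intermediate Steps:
O = -48567/46901 (O = 48567*(-1/46901) = -48567/46901 ≈ -1.0355)
S = -660965803/386169575 (S = 15805*(-1/20959) - 17642*1/18425 = -15805/20959 - 17642/18425 = -660965803/386169575 ≈ -1.7116)
(O - 23328)/(37814 + S) = (-48567/46901 - 23328)/(37814 - 660965803/386169575) = -1094155095/(46901*14601955343247/386169575) = -1094155095/46901*386169575/14601955343247 = -140843136006744875/228282102517875849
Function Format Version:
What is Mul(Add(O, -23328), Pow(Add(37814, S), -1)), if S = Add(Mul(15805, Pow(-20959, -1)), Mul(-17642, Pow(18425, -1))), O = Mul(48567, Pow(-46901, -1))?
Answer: Rational(-140843136006744875, 228282102517875849) ≈ -0.61697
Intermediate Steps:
O = Rational(-48567, 46901) (O = Mul(48567, Rational(-1, 46901)) = Rational(-48567, 46901) ≈ -1.0355)
S = Rational(-660965803, 386169575) (S = Add(Mul(15805, Rational(-1, 20959)), Mul(-17642, Rational(1, 18425))) = Add(Rational(-15805, 20959), Rational(-17642, 18425)) = Rational(-660965803, 386169575) ≈ -1.7116)
Mul(Add(O, -23328), Pow(Add(37814, S), -1)) = Mul(Add(Rational(-48567, 46901), -23328), Pow(Add(37814, Rational(-660965803, 386169575)), -1)) = Mul(Rational(-1094155095, 46901), Pow(Rational(14601955343247, 386169575), -1)) = Mul(Rational(-1094155095, 46901), Rational(386169575, 14601955343247)) = Rational(-140843136006744875, 228282102517875849)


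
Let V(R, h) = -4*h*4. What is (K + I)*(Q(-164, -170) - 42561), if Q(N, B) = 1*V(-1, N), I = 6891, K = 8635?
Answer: -620061862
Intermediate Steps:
V(R, h) = -16*h
Q(N, B) = -16*N (Q(N, B) = 1*(-16*N) = -16*N)
(K + I)*(Q(-164, -170) - 42561) = (8635 + 6891)*(-16*(-164) - 42561) = 15526*(2624 - 42561) = 15526*(-39937) = -620061862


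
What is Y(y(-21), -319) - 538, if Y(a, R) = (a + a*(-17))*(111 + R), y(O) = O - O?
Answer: -538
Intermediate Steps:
y(O) = 0
Y(a, R) = -16*a*(111 + R) (Y(a, R) = (a - 17*a)*(111 + R) = (-16*a)*(111 + R) = -16*a*(111 + R))
Y(y(-21), -319) - 538 = -16*0*(111 - 319) - 538 = -16*0*(-208) - 538 = 0 - 538 = -538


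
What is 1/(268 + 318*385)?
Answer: 1/122698 ≈ 8.1501e-6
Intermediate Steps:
1/(268 + 318*385) = 1/(268 + 122430) = 1/122698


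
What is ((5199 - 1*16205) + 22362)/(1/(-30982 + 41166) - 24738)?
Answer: -115649504/251931791 ≈ -0.45905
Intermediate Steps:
((5199 - 1*16205) + 22362)/(1/(-30982 + 41166) - 24738) = ((5199 - 16205) + 22362)/(1/10184 - 24738) = (-11006 + 22362)/(1/10184 - 24738) = 11356/(-251931791/10184) = 11356*(-10184/251931791) = -115649504/251931791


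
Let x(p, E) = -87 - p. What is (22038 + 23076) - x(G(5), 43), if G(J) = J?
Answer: 45206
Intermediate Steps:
(22038 + 23076) - x(G(5), 43) = (22038 + 23076) - (-87 - 1*5) = 45114 - (-87 - 5) = 45114 - 1*(-92) = 45114 + 92 = 45206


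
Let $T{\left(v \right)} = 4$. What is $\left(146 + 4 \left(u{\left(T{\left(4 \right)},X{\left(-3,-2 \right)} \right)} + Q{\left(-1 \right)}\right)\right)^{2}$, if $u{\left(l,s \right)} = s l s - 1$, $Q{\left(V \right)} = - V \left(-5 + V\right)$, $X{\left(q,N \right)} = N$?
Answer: $33124$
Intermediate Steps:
$Q{\left(V \right)} = - V \left(-5 + V\right)$
$u{\left(l,s \right)} = -1 + l s^{2}$ ($u{\left(l,s \right)} = l s s - 1 = l s^{2} - 1 = -1 + l s^{2}$)
$\left(146 + 4 \left(u{\left(T{\left(4 \right)},X{\left(-3,-2 \right)} \right)} + Q{\left(-1 \right)}\right)\right)^{2} = \left(146 + 4 \left(\left(-1 + 4 \left(-2\right)^{2}\right) - \left(5 - -1\right)\right)\right)^{2} = \left(146 + 4 \left(\left(-1 + 4 \cdot 4\right) - \left(5 + 1\right)\right)\right)^{2} = \left(146 + 4 \left(\left(-1 + 16\right) - 6\right)\right)^{2} = \left(146 + 4 \left(15 - 6\right)\right)^{2} = \left(146 + 4 \cdot 9\right)^{2} = \left(146 + 36\right)^{2} = 182^{2} = 33124$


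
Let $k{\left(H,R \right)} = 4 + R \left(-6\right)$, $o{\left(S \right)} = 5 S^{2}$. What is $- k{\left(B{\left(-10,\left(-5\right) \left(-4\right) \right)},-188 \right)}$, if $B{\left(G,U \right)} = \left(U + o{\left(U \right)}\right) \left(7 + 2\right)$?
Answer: $-1132$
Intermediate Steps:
$B{\left(G,U \right)} = 9 U + 45 U^{2}$ ($B{\left(G,U \right)} = \left(U + 5 U^{2}\right) \left(7 + 2\right) = \left(U + 5 U^{2}\right) 9 = 9 U + 45 U^{2}$)
$k{\left(H,R \right)} = 4 - 6 R$
$- k{\left(B{\left(-10,\left(-5\right) \left(-4\right) \right)},-188 \right)} = - (4 - -1128) = - (4 + 1128) = \left(-1\right) 1132 = -1132$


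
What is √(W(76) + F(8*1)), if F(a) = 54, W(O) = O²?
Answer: √5830 ≈ 76.354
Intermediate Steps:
√(W(76) + F(8*1)) = √(76² + 54) = √(5776 + 54) = √5830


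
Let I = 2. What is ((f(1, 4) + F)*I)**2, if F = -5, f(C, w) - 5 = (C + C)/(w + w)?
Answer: 1/4 ≈ 0.25000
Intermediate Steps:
f(C, w) = 5 + C/w (f(C, w) = 5 + (C + C)/(w + w) = 5 + (2*C)/((2*w)) = 5 + (2*C)*(1/(2*w)) = 5 + C/w)
((f(1, 4) + F)*I)**2 = (((5 + 1/4) - 5)*2)**2 = ((21/4 - 5)*2)**2 = ((1/4)*2)**2 = (1/2)**2 = 1/4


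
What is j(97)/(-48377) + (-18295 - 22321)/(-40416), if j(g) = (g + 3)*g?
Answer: 196605629/244400604 ≈ 0.80444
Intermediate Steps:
j(g) = g*(3 + g) (j(g) = (3 + g)*g = g*(3 + g))
j(97)/(-48377) + (-18295 - 22321)/(-40416) = (97*(3 + 97))/(-48377) + (-18295 - 22321)/(-40416) = (97*100)*(-1/48377) - 40616*(-1/40416) = 9700*(-1/48377) + 5077/5052 = -9700/48377 + 5077/5052 = 196605629/244400604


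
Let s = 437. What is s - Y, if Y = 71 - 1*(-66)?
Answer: 300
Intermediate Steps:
Y = 137 (Y = 71 + 66 = 137)
s - Y = 437 - 1*137 = 437 - 137 = 300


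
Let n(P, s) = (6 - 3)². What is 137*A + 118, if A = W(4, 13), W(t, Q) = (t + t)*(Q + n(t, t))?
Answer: 24230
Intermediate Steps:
n(P, s) = 9 (n(P, s) = 3² = 9)
W(t, Q) = 2*t*(9 + Q) (W(t, Q) = (t + t)*(Q + 9) = (2*t)*(9 + Q) = 2*t*(9 + Q))
A = 176 (A = 2*4*(9 + 13) = 2*4*22 = 176)
137*A + 118 = 137*176 + 118 = 24112 + 118 = 24230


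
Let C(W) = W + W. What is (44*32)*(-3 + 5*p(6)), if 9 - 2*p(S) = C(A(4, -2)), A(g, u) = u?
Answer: 41536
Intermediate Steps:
C(W) = 2*W
p(S) = 13/2 (p(S) = 9/2 - (-2) = 9/2 - 1/2*(-4) = 9/2 + 2 = 13/2)
(44*32)*(-3 + 5*p(6)) = (44*32)*(-3 + 5*(13/2)) = 1408*(-3 + 65/2) = 1408*(59/2) = 41536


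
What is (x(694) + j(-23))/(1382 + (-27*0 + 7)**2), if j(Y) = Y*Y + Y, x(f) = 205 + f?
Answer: 1405/1431 ≈ 0.98183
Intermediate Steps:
j(Y) = Y + Y**2 (j(Y) = Y**2 + Y = Y + Y**2)
(x(694) + j(-23))/(1382 + (-27*0 + 7)**2) = ((205 + 694) - 23*(1 - 23))/(1382 + (-27*0 + 7)**2) = (899 - 23*(-22))/(1382 + (0 + 7)**2) = (899 + 506)/(1382 + 7**2) = 1405/(1382 + 49) = 1405/1431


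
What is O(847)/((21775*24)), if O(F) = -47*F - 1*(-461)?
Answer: -3279/43550 ≈ -0.075293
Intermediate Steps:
O(F) = 461 - 47*F (O(F) = -47*F + 461 = 461 - 47*F)
O(847)/((21775*24)) = (461 - 47*847)/((21775*24)) = (461 - 39809)/522600 = -39348*1/522600 = -3279/43550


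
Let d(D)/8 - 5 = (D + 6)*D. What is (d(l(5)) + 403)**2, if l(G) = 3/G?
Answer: 140825689/625 ≈ 2.2532e+5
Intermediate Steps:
d(D) = 40 + 8*D*(6 + D) (d(D) = 40 + 8*((D + 6)*D) = 40 + 8*((6 + D)*D) = 40 + 8*(D*(6 + D)) = 40 + 8*D*(6 + D))
(d(l(5)) + 403)**2 = ((40 + 8*(3/5)**2 + 48*(3/5)) + 403)**2 = ((40 + 8*(9/25) + 144/5) + 403)**2 = ((40 + 72/25 + 144/5) + 403)**2 = (1792/25 + 403)**2 = (11867/25)**2 = 140825689/625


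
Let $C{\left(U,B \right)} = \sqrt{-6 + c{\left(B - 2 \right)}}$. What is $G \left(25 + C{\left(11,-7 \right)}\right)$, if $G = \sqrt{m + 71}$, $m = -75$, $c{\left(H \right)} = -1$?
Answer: $- 2 \sqrt{7} + 50 i \approx -5.2915 + 50.0 i$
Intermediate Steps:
$C{\left(U,B \right)} = i \sqrt{7}$ ($C{\left(U,B \right)} = \sqrt{-6 - 1} = \sqrt{-7} = i \sqrt{7}$)
$G = 2 i$ ($G = \sqrt{-75 + 71} = \sqrt{-4} = 2 i \approx 2.0 i$)
$G \left(25 + C{\left(11,-7 \right)}\right) = 2 i \left(25 + i \sqrt{7}\right)$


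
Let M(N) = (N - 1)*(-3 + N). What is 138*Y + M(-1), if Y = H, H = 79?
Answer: 10910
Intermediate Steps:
Y = 79
M(N) = (-1 + N)*(-3 + N)
138*Y + M(-1) = 138*79 + (3 + (-1)**2 - 4*(-1)) = 10902 + (3 + 1 + 4) = 10902 + 8 = 10910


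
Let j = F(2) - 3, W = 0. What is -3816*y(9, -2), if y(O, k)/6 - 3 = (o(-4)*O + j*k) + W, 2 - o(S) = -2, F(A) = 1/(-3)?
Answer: -1045584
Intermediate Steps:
F(A) = -⅓
j = -10/3 (j = -⅓ - 3 = -10/3 ≈ -3.3333)
o(S) = 4 (o(S) = 2 - 1*(-2) = 2 + 2 = 4)
y(O, k) = 18 - 20*k + 24*O (y(O, k) = 18 + 6*((4*O - 10*k/3) + 0) = 18 + 6*(4*O - 10*k/3) = 18 + (-20*k + 24*O) = 18 - 20*k + 24*O)
-3816*y(9, -2) = -3816*(18 - 20*(-2) + 24*9) = -3816*(18 + 40 + 216) = -3816*274 = -1045584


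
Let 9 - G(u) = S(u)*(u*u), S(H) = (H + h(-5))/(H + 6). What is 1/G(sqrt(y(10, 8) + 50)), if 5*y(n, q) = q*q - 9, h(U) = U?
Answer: -5326/36063 - 671*sqrt(61)/36063 ≈ -0.29301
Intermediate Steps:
S(H) = (-5 + H)/(6 + H) (S(H) = (H - 5)/(H + 6) = (-5 + H)/(6 + H))
y(n, q) = -9/5 + q**2/5 (y(n, q) = (q*q - 9)/5 = (q**2 - 9)/5 = (-9 + q**2)/5 = -9/5 + q**2/5)
G(u) = 9 - u**2*(-5 + u)/(6 + u) (G(u) = 9 - (-5 + u)/(6 + u)*u*u = 9 - (-5 + u)/(6 + u)*u**2 = 9 - u**2*(-5 + u)/(6 + u))
1/G(sqrt(y(10, 8) + 50)) = 1/((54 + 9*sqrt((-9/5 + (1/5)*8**2) + 50) + (sqrt((-9/5 + (1/5)*8**2) + 50))**2*(5 - sqrt((-9/5 + (1/5)*8**2) + 50)))/(6 + sqrt((-9/5 + (1/5)*8**2) + 50))) = 1/((54 + 9*sqrt((-9/5 + (1/5)*64) + 50) + (sqrt((-9/5 + (1/5)*64) + 50))**2*(5 - sqrt((-9/5 + (1/5)*64) + 50)))/(6 + sqrt((-9/5 + (1/5)*64) + 50))) = 1/((54 + 9*sqrt((-9/5 + 64/5) + 50) + (sqrt((-9/5 + 64/5) + 50))**2*(5 - sqrt((-9/5 + 64/5) + 50)))/(6 + sqrt((-9/5 + 64/5) + 50))) = 1/((54 + 9*sqrt(11 + 50) + (sqrt(11 + 50))**2*(5 - sqrt(11 + 50)))/(6 + sqrt(11 + 50))) = 1/((54 + 9*sqrt(61) + (sqrt(61))**2*(5 - sqrt(61)))/(6 + sqrt(61))) = 1/((54 + 9*sqrt(61) + 61*(5 - sqrt(61)))/(6 + sqrt(61))) = 1/((54 + 9*sqrt(61) + (305 - 61*sqrt(61)))/(6 + sqrt(61))) = 1/((359 - 52*sqrt(61))/(6 + sqrt(61))) = (6 + sqrt(61))/(359 - 52*sqrt(61))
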